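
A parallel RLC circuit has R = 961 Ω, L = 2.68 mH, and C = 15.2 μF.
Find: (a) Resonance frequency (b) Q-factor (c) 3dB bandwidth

Step 1 — Resonance: ω₀ = 1/√(LC) = 1/√(0.00268·1.52e-05) = 4955 rad/s.
Step 2 — f₀ = ω₀/(2π) = 788.6 Hz.
Step 3 — Parallel Q: Q = R/(ω₀L) = 961/(4955·0.00268) = 72.37.
Step 4 — Bandwidth: Δω = ω₀/Q = 68.46 rad/s; BW = Δω/(2π) = 10.9 Hz.

(a) f₀ = 788.6 Hz  (b) Q = 72.37  (c) BW = 10.9 Hz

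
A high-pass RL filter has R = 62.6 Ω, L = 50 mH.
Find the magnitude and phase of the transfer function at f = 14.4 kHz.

Step 1 — Angular frequency: ω = 2π·1.44e+04 = 9.048e+04 rad/s.
Step 2 — Transfer function: H(jω) = jωL/(R + jωL).
Step 3 — Numerator jωL = j·4524; denominator R + jωL = 62.6 + j4524.
Step 4 — H = 0.9998 + j0.01383.
Step 5 — Magnitude: |H| = 0.9999 (-0.0 dB); phase: φ = 0.8°.

|H| = 0.9999 (-0.0 dB), φ = 0.8°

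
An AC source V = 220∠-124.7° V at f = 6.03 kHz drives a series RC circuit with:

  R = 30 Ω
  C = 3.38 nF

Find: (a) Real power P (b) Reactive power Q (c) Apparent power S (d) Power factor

Step 1 — Angular frequency: ω = 2π·f = 2π·6030 = 3.789e+04 rad/s.
Step 2 — Component impedances:
  R: Z = R = 30 Ω
  C: Z = 1/(jωC) = -j/(ω·C) = 0 - j7809 Ω
Step 3 — Series combination: Z_total = R + C = 30 - j7809 Ω = 7809∠-89.8° Ω.
Step 4 — Source phasor: V = 220∠-124.7° V = -125.2 - j180.9 V.
Step 5 — Current: I = V / Z = 0.0231 - j0.01613 A = 0.02817∠-34.9° A.
Step 6 — Complex power: S = V·I* = 0.02381 - j6.198 VA.
Step 7 — Real power: P = Re(S) = 0.02381 W.
Step 8 — Reactive power: Q = Im(S) = -6.198 VAR.
Step 9 — Apparent power: |S| = 6.198 VA.
Step 10 — Power factor: PF = P/|S| = 0.003842 (leading).

(a) P = 0.02381 W  (b) Q = -6.198 VAR  (c) S = 6.198 VA  (d) PF = 0.003842 (leading)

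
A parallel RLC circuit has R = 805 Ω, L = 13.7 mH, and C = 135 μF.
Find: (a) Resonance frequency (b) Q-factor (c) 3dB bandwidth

Step 1 — Resonance: ω₀ = 1/√(LC) = 1/√(0.0137·0.000135) = 735.3 rad/s.
Step 2 — f₀ = ω₀/(2π) = 117 Hz.
Step 3 — Parallel Q: Q = R/(ω₀L) = 805/(735.3·0.0137) = 79.91.
Step 4 — Bandwidth: Δω = ω₀/Q = 9.202 rad/s; BW = Δω/(2π) = 1.465 Hz.

(a) f₀ = 117 Hz  (b) Q = 79.91  (c) BW = 1.465 Hz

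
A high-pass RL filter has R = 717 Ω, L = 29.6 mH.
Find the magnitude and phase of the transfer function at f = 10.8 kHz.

Step 1 — Angular frequency: ω = 2π·1.08e+04 = 6.786e+04 rad/s.
Step 2 — Transfer function: H(jω) = jωL/(R + jωL).
Step 3 — Numerator jωL = j·2009; denominator R + jωL = 717 + j2009.
Step 4 — H = 0.887 + j0.3166.
Step 5 — Magnitude: |H| = 0.9418 (-0.5 dB); phase: φ = 19.6°.

|H| = 0.9418 (-0.5 dB), φ = 19.6°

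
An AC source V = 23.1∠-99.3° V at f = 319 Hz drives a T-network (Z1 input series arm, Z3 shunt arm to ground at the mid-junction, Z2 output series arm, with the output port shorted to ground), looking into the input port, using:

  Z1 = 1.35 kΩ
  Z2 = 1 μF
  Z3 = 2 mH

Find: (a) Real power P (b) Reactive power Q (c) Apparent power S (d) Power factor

Step 1 — Angular frequency: ω = 2π·f = 2π·319 = 2004 rad/s.
Step 2 — Component impedances:
  Z1: Z = R = 1350 Ω
  Z2: Z = 1/(jωC) = -j/(ω·C) = 0 - j498.9 Ω
  Z3: Z = jωL = j·2004·0.002 = 0 + j4.009 Ω
Step 3 — With the output port shorted to ground, the output series arm Z2 runs from the junction to ground; the shunt arm Z3 also runs from the junction to ground. They appear in parallel: Z3 || Z2 = 0 + j4.041 Ω.
Step 4 — Series with input arm Z1: Z_in = Z1 + (Z3 || Z2) = 1350 + j4.041 Ω = 1350∠0.2° Ω.
Step 5 — Source phasor: V = 23.1∠-99.3° V = -3.733 - j22.8 V.
Step 6 — Current: I = V / Z = -0.002816 - j0.01688 A = 0.01711∠-99.5° A.
Step 7 — Complex power: S = V·I* = 0.3953 + j0.001183 VA.
Step 8 — Real power: P = Re(S) = 0.3953 W.
Step 9 — Reactive power: Q = Im(S) = 0.001183 VAR.
Step 10 — Apparent power: |S| = 0.3953 VA.
Step 11 — Power factor: PF = P/|S| = 1 (lagging).

(a) P = 0.3953 W  (b) Q = 0.001183 VAR  (c) S = 0.3953 VA  (d) PF = 1 (lagging)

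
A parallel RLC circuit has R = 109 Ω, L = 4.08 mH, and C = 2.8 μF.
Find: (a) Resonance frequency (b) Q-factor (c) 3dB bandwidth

Step 1 — Resonance: ω₀ = 1/√(LC) = 1/√(0.00408·2.8e-06) = 9356 rad/s.
Step 2 — f₀ = ω₀/(2π) = 1489 Hz.
Step 3 — Parallel Q: Q = R/(ω₀L) = 109/(9356·0.00408) = 2.855.
Step 4 — Bandwidth: Δω = ω₀/Q = 3277 rad/s; BW = Δω/(2π) = 521.5 Hz.

(a) f₀ = 1489 Hz  (b) Q = 2.855  (c) BW = 521.5 Hz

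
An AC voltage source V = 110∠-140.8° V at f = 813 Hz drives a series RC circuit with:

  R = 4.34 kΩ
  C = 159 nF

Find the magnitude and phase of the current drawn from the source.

Step 1 — Angular frequency: ω = 2π·f = 2π·813 = 5108 rad/s.
Step 2 — Component impedances:
  R: Z = R = 4340 Ω
  C: Z = 1/(jωC) = -j/(ω·C) = 0 - j1231 Ω
Step 3 — Series combination: Z_total = R + C = 4340 - j1231 Ω = 4511∠-15.8° Ω.
Step 4 — Source phasor: V = 110∠-140.8° V = -85.24 - j69.52 V.
Step 5 — Ohm's law: I = V / Z_total = (-85.24 - j69.52) / (4340 - j1231) = -0.01397 - j0.01998 A.
Step 6 — Convert to polar: |I| = 0.02438 A, ∠I = -125.0°.

I = 0.02438∠-125.0° A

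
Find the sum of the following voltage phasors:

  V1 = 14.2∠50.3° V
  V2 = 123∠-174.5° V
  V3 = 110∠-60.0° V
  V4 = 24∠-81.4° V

Step 1 — Convert each phasor to rectangular form:
  V1 = 14.2·(cos(50.3°) + j·sin(50.3°)) = 9.071 + j10.93 V
  V2 = 123·(cos(-174.5°) + j·sin(-174.5°)) = -122.4 - j11.79 V
  V3 = 110·(cos(-60.0°) + j·sin(-60.0°)) = 55 - j95.26 V
  V4 = 24·(cos(-81.4°) + j·sin(-81.4°)) = 3.589 - j23.73 V
Step 2 — Sum components: V_total = -54.77 - j119.9 V.
Step 3 — Convert to polar: |V_total| = 131.8 V, ∠V_total = -114.6°.

V_total = 131.8∠-114.6° V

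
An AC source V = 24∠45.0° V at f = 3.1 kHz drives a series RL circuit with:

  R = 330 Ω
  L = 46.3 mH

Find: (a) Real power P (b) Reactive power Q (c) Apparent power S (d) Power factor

Step 1 — Angular frequency: ω = 2π·f = 2π·3100 = 1.948e+04 rad/s.
Step 2 — Component impedances:
  R: Z = R = 330 Ω
  L: Z = jωL = j·1.948e+04·0.0463 = 0 + j901.8 Ω
Step 3 — Series combination: Z_total = R + L = 330 + j901.8 Ω = 960.3∠69.9° Ω.
Step 4 — Source phasor: V = 24∠45.0° V = 16.97 + j16.97 V.
Step 5 — Current: I = V / Z = 0.02267 - j0.01052 A = 0.02499∠-24.9° A.
Step 6 — Complex power: S = V·I* = 0.2061 + j0.5633 VA.
Step 7 — Real power: P = Re(S) = 0.2061 W.
Step 8 — Reactive power: Q = Im(S) = 0.5633 VAR.
Step 9 — Apparent power: |S| = 0.5998 VA.
Step 10 — Power factor: PF = P/|S| = 0.3436 (lagging).

(a) P = 0.2061 W  (b) Q = 0.5633 VAR  (c) S = 0.5998 VA  (d) PF = 0.3436 (lagging)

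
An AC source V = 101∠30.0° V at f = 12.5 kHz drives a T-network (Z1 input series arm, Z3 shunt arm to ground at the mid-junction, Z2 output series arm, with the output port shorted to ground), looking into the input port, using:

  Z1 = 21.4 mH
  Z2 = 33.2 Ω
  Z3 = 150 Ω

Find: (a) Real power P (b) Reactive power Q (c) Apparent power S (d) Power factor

Step 1 — Angular frequency: ω = 2π·f = 2π·1.25e+04 = 7.854e+04 rad/s.
Step 2 — Component impedances:
  Z1: Z = jωL = j·7.854e+04·0.0214 = 0 + j1681 Ω
  Z2: Z = R = 33.2 Ω
  Z3: Z = R = 150 Ω
Step 3 — With the output port shorted to ground, the output series arm Z2 runs from the junction to ground; the shunt arm Z3 also runs from the junction to ground. They appear in parallel: Z3 || Z2 = 27.18 Ω.
Step 4 — Series with input arm Z1: Z_in = Z1 + (Z3 || Z2) = 27.18 + j1681 Ω = 1681∠89.1° Ω.
Step 5 — Source phasor: V = 101∠30.0° V = 87.47 + j50.5 V.
Step 6 — Current: I = V / Z = 0.03088 - j0.05154 A = 0.06008∠-59.1° A.
Step 7 — Complex power: S = V·I* = 0.09814 + j6.068 VA.
Step 8 — Real power: P = Re(S) = 0.09814 W.
Step 9 — Reactive power: Q = Im(S) = 6.068 VAR.
Step 10 — Apparent power: |S| = 6.069 VA.
Step 11 — Power factor: PF = P/|S| = 0.01617 (lagging).

(a) P = 0.09814 W  (b) Q = 6.068 VAR  (c) S = 6.069 VA  (d) PF = 0.01617 (lagging)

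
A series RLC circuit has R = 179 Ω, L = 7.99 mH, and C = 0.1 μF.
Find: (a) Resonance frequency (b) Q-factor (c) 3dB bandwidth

Step 1 — Resonance condition Im(Z)=0 gives ω₀ = 1/√(LC).
Step 2 — ω₀ = 1/√(0.00799·1e-07) = 3.538e+04 rad/s.
Step 3 — f₀ = ω₀/(2π) = 5630 Hz.
Step 4 — Series Q: Q = ω₀L/R = 3.538e+04·0.00799/179 = 1.579.
Step 5 — 3dB bandwidth: Δω = ω₀/Q = 2.24e+04 rad/s; BW = Δω/(2π) = 3566 Hz.

(a) f₀ = 5630 Hz  (b) Q = 1.579  (c) BW = 3566 Hz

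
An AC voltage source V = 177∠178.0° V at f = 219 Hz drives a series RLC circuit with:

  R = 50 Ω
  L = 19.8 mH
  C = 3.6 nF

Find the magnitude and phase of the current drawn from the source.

Step 1 — Angular frequency: ω = 2π·f = 2π·219 = 1376 rad/s.
Step 2 — Component impedances:
  R: Z = R = 50 Ω
  L: Z = jωL = j·1376·0.0198 = 0 + j27.25 Ω
  C: Z = 1/(jωC) = -j/(ω·C) = 0 - j2.019e+05 Ω
Step 3 — Series combination: Z_total = R + L + C = 50 - j2.018e+05 Ω = 2.018e+05∠-90.0° Ω.
Step 4 — Source phasor: V = 177∠178.0° V = -176.9 + j6.177 V.
Step 5 — Ohm's law: I = V / Z_total = (-176.9 + j6.177) / (50 - j2.018e+05) = -3.082e-05 - j0.0008764 A.
Step 6 — Convert to polar: |I| = 0.0008769 A, ∠I = -92.0°.

I = 0.0008769∠-92.0° A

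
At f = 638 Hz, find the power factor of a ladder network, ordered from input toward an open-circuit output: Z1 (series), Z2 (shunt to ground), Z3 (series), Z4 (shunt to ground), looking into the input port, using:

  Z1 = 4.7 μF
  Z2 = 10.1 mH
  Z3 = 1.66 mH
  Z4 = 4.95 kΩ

Step 1 — Angular frequency: ω = 2π·f = 2π·638 = 4009 rad/s.
Step 2 — Component impedances:
  Z1: Z = 1/(jωC) = -j/(ω·C) = 0 - j53.08 Ω
  Z2: Z = jωL = j·4009·0.0101 = 0 + j40.49 Ω
  Z3: Z = jωL = j·4009·0.00166 = 0 + j6.654 Ω
  Z4: Z = R = 4950 Ω
Step 3 — Ladder network (open output): work backward from the far end, alternating series and parallel combinations. Z_in = 0.3311 - j12.59 Ω = 12.6∠-88.5° Ω.
Step 4 — Power factor: PF = cos(φ) = Re(Z)/|Z| = 0.33113/12.596 = 0.02629.
Step 5 — Type: Im(Z) = -12.59 ⇒ leading (phase φ = -88.5°).

PF = 0.02629 (leading, φ = -88.5°)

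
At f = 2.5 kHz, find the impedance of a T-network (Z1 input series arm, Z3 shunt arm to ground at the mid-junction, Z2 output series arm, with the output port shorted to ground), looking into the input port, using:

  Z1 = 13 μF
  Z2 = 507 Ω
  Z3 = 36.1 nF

Step 1 — Angular frequency: ω = 2π·f = 2π·2500 = 1.571e+04 rad/s.
Step 2 — Component impedances:
  Z1: Z = 1/(jωC) = -j/(ω·C) = 0 - j4.897 Ω
  Z2: Z = R = 507 Ω
  Z3: Z = 1/(jωC) = -j/(ω·C) = 0 - j1763 Ω
Step 3 — With the output port shorted to ground, the output series arm Z2 runs from the junction to ground; the shunt arm Z3 also runs from the junction to ground. They appear in parallel: Z3 || Z2 = 468.3 - j134.6 Ω.
Step 4 — Series with input arm Z1: Z_in = Z1 + (Z3 || Z2) = 468.3 - j139.5 Ω = 488.6∠-16.6° Ω.

Z = 468.3 - j139.5 Ω = 488.6∠-16.6° Ω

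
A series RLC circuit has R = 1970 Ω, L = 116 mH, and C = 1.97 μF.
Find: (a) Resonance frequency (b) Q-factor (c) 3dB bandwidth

Step 1 — Resonance: ω₀ = 1/√(LC) = 1/√(0.116·1.97e-06) = 2092 rad/s.
Step 2 — f₀ = ω₀/(2π) = 332.9 Hz.
Step 3 — Series Q: Q = ω₀L/R = 2092·0.116/1970 = 0.1232.
Step 4 — Bandwidth: Δω = ω₀/Q = 1.698e+04 rad/s; BW = Δω/(2π) = 2703 Hz.

(a) f₀ = 332.9 Hz  (b) Q = 0.1232  (c) BW = 2703 Hz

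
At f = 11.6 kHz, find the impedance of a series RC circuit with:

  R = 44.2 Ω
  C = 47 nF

Step 1 — Angular frequency: ω = 2π·f = 2π·1.16e+04 = 7.288e+04 rad/s.
Step 2 — Component impedances:
  R: Z = R = 44.2 Ω
  C: Z = 1/(jωC) = -j/(ω·C) = 0 - j291.9 Ω
Step 3 — Series combination: Z_total = R + C = 44.2 - j291.9 Ω = 295.2∠-81.4° Ω.

Z = 44.2 - j291.9 Ω = 295.2∠-81.4° Ω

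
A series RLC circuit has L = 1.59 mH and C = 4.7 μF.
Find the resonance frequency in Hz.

Step 1 — Resonance condition Im(Z)=0 gives ω₀ = 1/√(LC).
Step 2 — ω₀ = 1/√(0.00159·4.7e-06) = 1.157e+04 rad/s.
Step 3 — f₀ = ω₀/(2π) = 1841 Hz.

f₀ = 1841 Hz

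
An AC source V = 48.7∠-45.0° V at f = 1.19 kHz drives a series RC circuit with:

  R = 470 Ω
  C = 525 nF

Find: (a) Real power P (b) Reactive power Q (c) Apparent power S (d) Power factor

Step 1 — Angular frequency: ω = 2π·f = 2π·1190 = 7477 rad/s.
Step 2 — Component impedances:
  R: Z = R = 470 Ω
  C: Z = 1/(jωC) = -j/(ω·C) = 0 - j254.7 Ω
Step 3 — Series combination: Z_total = R + C = 470 - j254.7 Ω = 534.6∠-28.5° Ω.
Step 4 — Source phasor: V = 48.7∠-45.0° V = 34.44 - j34.44 V.
Step 5 — Current: I = V / Z = 0.08733 - j0.02594 A = 0.0911∠-16.5° A.
Step 6 — Complex power: S = V·I* = 3.9 - j2.114 VA.
Step 7 — Real power: P = Re(S) = 3.9 W.
Step 8 — Reactive power: Q = Im(S) = -2.114 VAR.
Step 9 — Apparent power: |S| = 4.436 VA.
Step 10 — Power factor: PF = P/|S| = 0.8792 (leading).

(a) P = 3.9 W  (b) Q = -2.114 VAR  (c) S = 4.436 VA  (d) PF = 0.8792 (leading)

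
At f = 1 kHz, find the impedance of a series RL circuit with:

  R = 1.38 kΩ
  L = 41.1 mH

Step 1 — Angular frequency: ω = 2π·f = 2π·1000 = 6283 rad/s.
Step 2 — Component impedances:
  R: Z = R = 1380 Ω
  L: Z = jωL = j·6283·0.0411 = 0 + j258.2 Ω
Step 3 — Series combination: Z_total = R + L = 1380 + j258.2 Ω = 1404∠10.6° Ω.

Z = 1380 + j258.2 Ω = 1404∠10.6° Ω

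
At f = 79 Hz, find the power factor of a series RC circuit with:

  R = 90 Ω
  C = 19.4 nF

Step 1 — Angular frequency: ω = 2π·f = 2π·79 = 496.4 rad/s.
Step 2 — Component impedances:
  R: Z = R = 90 Ω
  C: Z = 1/(jωC) = -j/(ω·C) = 0 - j1.038e+05 Ω
Step 3 — Series combination: Z_total = R + C = 90 - j1.038e+05 Ω = 1.038e+05∠-90.0° Ω.
Step 4 — Power factor: PF = cos(φ) = Re(Z)/|Z| = 90/103846 = 0.0008667.
Step 5 — Type: Im(Z) = -1.038e+05 ⇒ leading (phase φ = -90.0°).

PF = 0.0008667 (leading, φ = -90.0°)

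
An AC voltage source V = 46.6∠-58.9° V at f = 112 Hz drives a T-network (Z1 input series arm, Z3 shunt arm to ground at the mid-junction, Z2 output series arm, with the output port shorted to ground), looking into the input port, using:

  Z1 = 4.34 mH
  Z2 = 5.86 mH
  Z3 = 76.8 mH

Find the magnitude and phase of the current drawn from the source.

Step 1 — Angular frequency: ω = 2π·f = 2π·112 = 703.7 rad/s.
Step 2 — Component impedances:
  Z1: Z = jωL = j·703.7·0.00434 = 0 + j3.054 Ω
  Z2: Z = jωL = j·703.7·0.00586 = 0 + j4.124 Ω
  Z3: Z = jωL = j·703.7·0.0768 = 0 + j54.05 Ω
Step 3 — With the output port shorted to ground, the output series arm Z2 runs from the junction to ground; the shunt arm Z3 also runs from the junction to ground. They appear in parallel: Z3 || Z2 = 0 + j3.831 Ω.
Step 4 — Series with input arm Z1: Z_in = Z1 + (Z3 || Z2) = 0 + j6.886 Ω = 6.886∠90.0° Ω.
Step 5 — Source phasor: V = 46.6∠-58.9° V = 24.07 - j39.9 V.
Step 6 — Ohm's law: I = V / Z_total = (24.07 - j39.9) / (0 + j6.886) = -5.795 - j3.496 A.
Step 7 — Convert to polar: |I| = 6.768 A, ∠I = -148.9°.

I = 6.768∠-148.9° A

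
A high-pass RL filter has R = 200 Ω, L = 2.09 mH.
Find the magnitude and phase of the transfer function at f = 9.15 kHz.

Step 1 — Angular frequency: ω = 2π·9150 = 5.749e+04 rad/s.
Step 2 — Transfer function: H(jω) = jωL/(R + jωL).
Step 3 — Numerator jωL = j·120.2; denominator R + jωL = 200 + j120.2.
Step 4 — H = 0.2652 + j0.4414.
Step 5 — Magnitude: |H| = 0.515 (-5.8 dB); phase: φ = 59.0°.

|H| = 0.515 (-5.8 dB), φ = 59.0°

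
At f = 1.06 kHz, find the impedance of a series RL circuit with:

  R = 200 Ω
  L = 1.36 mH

Step 1 — Angular frequency: ω = 2π·f = 2π·1060 = 6660 rad/s.
Step 2 — Component impedances:
  R: Z = R = 200 Ω
  L: Z = jωL = j·6660·0.00136 = 0 + j9.058 Ω
Step 3 — Series combination: Z_total = R + L = 200 + j9.058 Ω = 200.2∠2.6° Ω.

Z = 200 + j9.058 Ω = 200.2∠2.6° Ω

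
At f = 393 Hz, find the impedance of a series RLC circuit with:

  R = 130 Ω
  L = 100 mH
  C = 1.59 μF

Step 1 — Angular frequency: ω = 2π·f = 2π·393 = 2469 rad/s.
Step 2 — Component impedances:
  R: Z = R = 130 Ω
  L: Z = jωL = j·2469·0.1 = 0 + j246.9 Ω
  C: Z = 1/(jωC) = -j/(ω·C) = 0 - j254.7 Ω
Step 3 — Series combination: Z_total = R + L + C = 130 - j7.772 Ω = 130.2∠-3.4° Ω.

Z = 130 - j7.772 Ω = 130.2∠-3.4° Ω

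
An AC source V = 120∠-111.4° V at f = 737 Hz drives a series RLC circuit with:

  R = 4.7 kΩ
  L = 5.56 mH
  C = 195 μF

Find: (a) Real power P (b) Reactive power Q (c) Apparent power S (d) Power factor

Step 1 — Angular frequency: ω = 2π·f = 2π·737 = 4631 rad/s.
Step 2 — Component impedances:
  R: Z = R = 4700 Ω
  L: Z = jωL = j·4631·0.00556 = 0 + j25.75 Ω
  C: Z = 1/(jωC) = -j/(ω·C) = 0 - j1.107 Ω
Step 3 — Series combination: Z_total = R + L + C = 4700 + j24.64 Ω = 4700∠0.3° Ω.
Step 4 — Source phasor: V = 120∠-111.4° V = -43.79 - j111.7 V.
Step 5 — Current: I = V / Z = -0.00944 - j0.02372 A = 0.02553∠-111.7° A.
Step 6 — Complex power: S = V·I* = 3.064 + j0.01606 VA.
Step 7 — Real power: P = Re(S) = 3.064 W.
Step 8 — Reactive power: Q = Im(S) = 0.01606 VAR.
Step 9 — Apparent power: |S| = 3.064 VA.
Step 10 — Power factor: PF = P/|S| = 1 (lagging).

(a) P = 3.064 W  (b) Q = 0.01606 VAR  (c) S = 3.064 VA  (d) PF = 1 (lagging)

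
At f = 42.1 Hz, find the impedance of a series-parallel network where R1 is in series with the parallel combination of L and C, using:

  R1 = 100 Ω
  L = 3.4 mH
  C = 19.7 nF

Step 1 — Angular frequency: ω = 2π·f = 2π·42.1 = 264.5 rad/s.
Step 2 — Component impedances:
  R1: Z = R = 100 Ω
  L: Z = jωL = j·264.5·0.0034 = 0 + j0.8994 Ω
  C: Z = 1/(jωC) = -j/(ω·C) = 0 - j1.919e+05 Ω
Step 3 — Parallel branch: L || C = 1/(1/L + 1/C) = 0 + j0.8994 Ω.
Step 4 — Series with R1: Z_total = R1 + (L || C) = 100 + j0.8994 Ω = 100∠0.5° Ω.

Z = 100 + j0.8994 Ω = 100∠0.5° Ω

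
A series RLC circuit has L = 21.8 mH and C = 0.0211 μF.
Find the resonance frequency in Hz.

Step 1 — Resonance condition Im(Z)=0 gives ω₀ = 1/√(LC).
Step 2 — ω₀ = 1/√(0.0218·2.11e-08) = 4.663e+04 rad/s.
Step 3 — f₀ = ω₀/(2π) = 7421 Hz.

f₀ = 7421 Hz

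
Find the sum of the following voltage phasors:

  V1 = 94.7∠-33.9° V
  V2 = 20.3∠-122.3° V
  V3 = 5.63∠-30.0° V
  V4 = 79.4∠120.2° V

Step 1 — Convert each phasor to rectangular form:
  V1 = 94.7·(cos(-33.9°) + j·sin(-33.9°)) = 78.6 - j52.82 V
  V2 = 20.3·(cos(-122.3°) + j·sin(-122.3°)) = -10.85 - j17.16 V
  V3 = 5.63·(cos(-30.0°) + j·sin(-30.0°)) = 4.876 - j2.815 V
  V4 = 79.4·(cos(120.2°) + j·sin(120.2°)) = -39.94 + j68.62 V
Step 2 — Sum components: V_total = 32.69 - j4.169 V.
Step 3 — Convert to polar: |V_total| = 32.96 V, ∠V_total = -7.3°.

V_total = 32.96∠-7.3° V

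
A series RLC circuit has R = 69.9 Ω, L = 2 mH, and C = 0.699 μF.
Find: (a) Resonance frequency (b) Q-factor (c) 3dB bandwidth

Step 1 — Resonance condition Im(Z)=0 gives ω₀ = 1/√(LC).
Step 2 — ω₀ = 1/√(0.002·6.99e-07) = 2.675e+04 rad/s.
Step 3 — f₀ = ω₀/(2π) = 4257 Hz.
Step 4 — Series Q: Q = ω₀L/R = 2.675e+04·0.002/69.9 = 0.7652.
Step 5 — 3dB bandwidth: Δω = ω₀/Q = 3.495e+04 rad/s; BW = Δω/(2π) = 5562 Hz.

(a) f₀ = 4257 Hz  (b) Q = 0.7652  (c) BW = 5562 Hz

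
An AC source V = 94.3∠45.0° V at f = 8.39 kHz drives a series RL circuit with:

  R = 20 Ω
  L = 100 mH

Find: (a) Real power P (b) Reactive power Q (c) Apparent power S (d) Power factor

Step 1 — Angular frequency: ω = 2π·f = 2π·8390 = 5.272e+04 rad/s.
Step 2 — Component impedances:
  R: Z = R = 20 Ω
  L: Z = jωL = j·5.272e+04·0.1 = 0 + j5272 Ω
Step 3 — Series combination: Z_total = R + L = 20 + j5272 Ω = 5272∠89.8° Ω.
Step 4 — Source phasor: V = 94.3∠45.0° V = 66.68 + j66.68 V.
Step 5 — Current: I = V / Z = 0.0127 - j0.0126 A = 0.01789∠-44.8° A.
Step 6 — Complex power: S = V·I* = 0.0064 + j1.687 VA.
Step 7 — Real power: P = Re(S) = 0.0064 W.
Step 8 — Reactive power: Q = Im(S) = 1.687 VAR.
Step 9 — Apparent power: |S| = 1.687 VA.
Step 10 — Power factor: PF = P/|S| = 0.003794 (lagging).

(a) P = 0.0064 W  (b) Q = 1.687 VAR  (c) S = 1.687 VA  (d) PF = 0.003794 (lagging)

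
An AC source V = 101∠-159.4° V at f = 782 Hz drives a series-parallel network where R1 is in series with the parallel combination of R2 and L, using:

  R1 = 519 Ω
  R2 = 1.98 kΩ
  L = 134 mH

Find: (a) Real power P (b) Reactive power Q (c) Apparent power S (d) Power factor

Step 1 — Angular frequency: ω = 2π·f = 2π·782 = 4913 rad/s.
Step 2 — Component impedances:
  R1: Z = R = 519 Ω
  R2: Z = R = 1980 Ω
  L: Z = jωL = j·4913·0.134 = 0 + j658.4 Ω
Step 3 — Parallel branch: R2 || L = 1/(1/R2 + 1/L) = 197.1 + j592.8 Ω.
Step 4 — Series with R1: Z_total = R1 + (R2 || L) = 716.1 + j592.8 Ω = 929.7∠39.6° Ω.
Step 5 — Source phasor: V = 101∠-159.4° V = -94.54 - j35.54 V.
Step 6 — Current: I = V / Z = -0.1027 + j0.0354 A = 0.1086∠161.0° A.
Step 7 — Complex power: S = V·I* = 8.452 + j6.997 VA.
Step 8 — Real power: P = Re(S) = 8.452 W.
Step 9 — Reactive power: Q = Im(S) = 6.997 VAR.
Step 10 — Apparent power: |S| = 10.97 VA.
Step 11 — Power factor: PF = P/|S| = 0.7703 (lagging).

(a) P = 8.452 W  (b) Q = 6.997 VAR  (c) S = 10.97 VA  (d) PF = 0.7703 (lagging)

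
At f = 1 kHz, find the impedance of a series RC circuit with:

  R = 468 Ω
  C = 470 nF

Step 1 — Angular frequency: ω = 2π·f = 2π·1000 = 6283 rad/s.
Step 2 — Component impedances:
  R: Z = R = 468 Ω
  C: Z = 1/(jωC) = -j/(ω·C) = 0 - j338.6 Ω
Step 3 — Series combination: Z_total = R + C = 468 - j338.6 Ω = 577.7∠-35.9° Ω.

Z = 468 - j338.6 Ω = 577.7∠-35.9° Ω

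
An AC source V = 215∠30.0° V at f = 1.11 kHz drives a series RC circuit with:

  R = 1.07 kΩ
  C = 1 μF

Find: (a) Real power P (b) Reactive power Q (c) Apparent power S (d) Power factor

Step 1 — Angular frequency: ω = 2π·f = 2π·1110 = 6974 rad/s.
Step 2 — Component impedances:
  R: Z = R = 1070 Ω
  C: Z = 1/(jωC) = -j/(ω·C) = 0 - j143.4 Ω
Step 3 — Series combination: Z_total = R + C = 1070 - j143.4 Ω = 1080∠-7.6° Ω.
Step 4 — Source phasor: V = 215∠30.0° V = 186.2 + j107.5 V.
Step 5 — Current: I = V / Z = 0.1577 + j0.1216 A = 0.1992∠37.6° A.
Step 6 — Complex power: S = V·I* = 42.44 - j5.687 VA.
Step 7 — Real power: P = Re(S) = 42.44 W.
Step 8 — Reactive power: Q = Im(S) = -5.687 VAR.
Step 9 — Apparent power: |S| = 42.82 VA.
Step 10 — Power factor: PF = P/|S| = 0.9911 (leading).

(a) P = 42.44 W  (b) Q = -5.687 VAR  (c) S = 42.82 VA  (d) PF = 0.9911 (leading)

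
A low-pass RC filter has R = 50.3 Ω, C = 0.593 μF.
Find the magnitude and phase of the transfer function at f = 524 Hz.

Step 1 — Angular frequency: ω = 2π·524 = 3292 rad/s.
Step 2 — Transfer function: H(jω) = 1/(1 + jωRC).
Step 3 — Denominator: 1 + jωRC = 1 + j·3292·50.3·5.93e-07 = 1 + j0.09821.
Step 4 — H = 0.9904 - j0.09727.
Step 5 — Magnitude: |H| = 0.9952 (-0.0 dB); phase: φ = -5.6°.

|H| = 0.9952 (-0.0 dB), φ = -5.6°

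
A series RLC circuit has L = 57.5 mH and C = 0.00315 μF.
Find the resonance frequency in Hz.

Step 1 — Resonance condition Im(Z)=0 gives ω₀ = 1/√(LC).
Step 2 — ω₀ = 1/√(0.0575·3.15e-09) = 7.43e+04 rad/s.
Step 3 — f₀ = ω₀/(2π) = 1.183e+04 Hz.

f₀ = 1.183e+04 Hz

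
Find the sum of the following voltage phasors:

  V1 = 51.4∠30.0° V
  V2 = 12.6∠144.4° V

Step 1 — Convert each phasor to rectangular form:
  V1 = 51.4·(cos(30.0°) + j·sin(30.0°)) = 44.51 + j25.7 V
  V2 = 12.6·(cos(144.4°) + j·sin(144.4°)) = -10.25 + j7.335 V
Step 2 — Sum components: V_total = 34.27 + j33.03 V.
Step 3 — Convert to polar: |V_total| = 47.6 V, ∠V_total = 43.9°.

V_total = 47.6∠43.9° V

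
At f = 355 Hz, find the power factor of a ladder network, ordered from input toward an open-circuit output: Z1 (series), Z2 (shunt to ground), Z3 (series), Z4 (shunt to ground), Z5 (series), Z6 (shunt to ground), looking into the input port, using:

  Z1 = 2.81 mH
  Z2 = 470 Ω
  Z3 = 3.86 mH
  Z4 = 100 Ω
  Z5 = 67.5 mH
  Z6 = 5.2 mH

Step 1 — Angular frequency: ω = 2π·f = 2π·355 = 2231 rad/s.
Step 2 — Component impedances:
  Z1: Z = jωL = j·2231·0.00281 = 0 + j6.268 Ω
  Z2: Z = R = 470 Ω
  Z3: Z = jωL = j·2231·0.00386 = 0 + j8.61 Ω
  Z4: Z = R = 100 Ω
  Z5: Z = jωL = j·2231·0.0675 = 0 + j150.6 Ω
  Z6: Z = jωL = j·2231·0.0052 = 0 + j11.6 Ω
Step 3 — Ladder network (open output): work backward from the far end, alternating series and parallel combinations. Z_in = 66.66 + j45.89 Ω = 80.93∠34.5° Ω.
Step 4 — Power factor: PF = cos(φ) = Re(Z)/|Z| = 66.66/80.93 = 0.8237.
Step 5 — Type: Im(Z) = 45.89 ⇒ lagging (phase φ = 34.5°).

PF = 0.8237 (lagging, φ = 34.5°)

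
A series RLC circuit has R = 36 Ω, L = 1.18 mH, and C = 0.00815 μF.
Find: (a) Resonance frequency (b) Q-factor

Step 1 — Resonance condition Im(Z)=0 gives ω₀ = 1/√(LC).
Step 2 — ω₀ = 1/√(0.00118·8.15e-09) = 3.225e+05 rad/s.
Step 3 — f₀ = ω₀/(2π) = 5.132e+04 Hz.
Step 4 — Series Q: Q = ω₀L/R = 3.225e+05·0.00118/36 = 10.57.

(a) f₀ = 5.132e+04 Hz  (b) Q = 10.57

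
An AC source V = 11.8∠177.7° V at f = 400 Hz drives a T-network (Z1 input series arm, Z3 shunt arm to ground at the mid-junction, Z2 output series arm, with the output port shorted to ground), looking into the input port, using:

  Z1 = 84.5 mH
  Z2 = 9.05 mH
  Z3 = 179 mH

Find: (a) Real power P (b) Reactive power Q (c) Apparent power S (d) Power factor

Step 1 — Angular frequency: ω = 2π·f = 2π·400 = 2513 rad/s.
Step 2 — Component impedances:
  Z1: Z = jωL = j·2513·0.0845 = 0 + j212.4 Ω
  Z2: Z = jωL = j·2513·0.00905 = 0 + j22.75 Ω
  Z3: Z = jωL = j·2513·0.179 = 0 + j449.9 Ω
Step 3 — With the output port shorted to ground, the output series arm Z2 runs from the junction to ground; the shunt arm Z3 also runs from the junction to ground. They appear in parallel: Z3 || Z2 = 0 + j21.65 Ω.
Step 4 — Series with input arm Z1: Z_in = Z1 + (Z3 || Z2) = 0 + j234 Ω = 234∠90.0° Ω.
Step 5 — Source phasor: V = 11.8∠177.7° V = -11.79 + j0.4736 V.
Step 6 — Current: I = V / Z = 0.002024 + j0.05038 A = 0.05042∠87.7° A.
Step 7 — Complex power: S = V·I* = 0 + j0.595 VA.
Step 8 — Real power: P = Re(S) = 0 W.
Step 9 — Reactive power: Q = Im(S) = 0.595 VAR.
Step 10 — Apparent power: |S| = 0.595 VA.
Step 11 — Power factor: PF = P/|S| = 0 (lagging).

(a) P = 0 W  (b) Q = 0.595 VAR  (c) S = 0.595 VA  (d) PF = 0 (lagging)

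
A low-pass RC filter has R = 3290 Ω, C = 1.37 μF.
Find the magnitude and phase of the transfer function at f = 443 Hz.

Step 1 — Angular frequency: ω = 2π·443 = 2783 rad/s.
Step 2 — Transfer function: H(jω) = 1/(1 + jωRC).
Step 3 — Denominator: 1 + jωRC = 1 + j·2783·3290·1.37e-06 = 1 + j12.55.
Step 4 — H = 0.006313 - j0.0792.
Step 5 — Magnitude: |H| = 0.07946 (-22.0 dB); phase: φ = -85.4°.

|H| = 0.07946 (-22.0 dB), φ = -85.4°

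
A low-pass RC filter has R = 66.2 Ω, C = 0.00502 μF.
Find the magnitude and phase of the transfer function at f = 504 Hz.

Step 1 — Angular frequency: ω = 2π·504 = 3167 rad/s.
Step 2 — Transfer function: H(jω) = 1/(1 + jωRC).
Step 3 — Denominator: 1 + jωRC = 1 + j·3167·66.2·5.02e-09 = 1 + j0.001052.
Step 4 — H = 1 - j0.001052.
Step 5 — Magnitude: |H| = 1 (-0.0 dB); phase: φ = -0.1°.

|H| = 1 (-0.0 dB), φ = -0.1°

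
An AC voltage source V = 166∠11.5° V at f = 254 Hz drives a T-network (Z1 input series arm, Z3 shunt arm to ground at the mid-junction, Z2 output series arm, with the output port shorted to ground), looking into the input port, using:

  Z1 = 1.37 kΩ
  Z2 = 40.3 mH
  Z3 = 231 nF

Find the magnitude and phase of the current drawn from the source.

Step 1 — Angular frequency: ω = 2π·f = 2π·254 = 1596 rad/s.
Step 2 — Component impedances:
  Z1: Z = R = 1370 Ω
  Z2: Z = jωL = j·1596·0.0403 = 0 + j64.32 Ω
  Z3: Z = 1/(jωC) = -j/(ω·C) = 0 - j2713 Ω
Step 3 — With the output port shorted to ground, the output series arm Z2 runs from the junction to ground; the shunt arm Z3 also runs from the junction to ground. They appear in parallel: Z3 || Z2 = 0 + j65.88 Ω.
Step 4 — Series with input arm Z1: Z_in = Z1 + (Z3 || Z2) = 1370 + j65.88 Ω = 1372∠2.8° Ω.
Step 5 — Source phasor: V = 166∠11.5° V = 162.7 + j33.1 V.
Step 6 — Ohm's law: I = V / Z_total = (162.7 + j33.1) / (1370 + j65.88) = 0.1196 + j0.0184 A.
Step 7 — Convert to polar: |I| = 0.121 A, ∠I = 8.7°.

I = 0.121∠8.7° A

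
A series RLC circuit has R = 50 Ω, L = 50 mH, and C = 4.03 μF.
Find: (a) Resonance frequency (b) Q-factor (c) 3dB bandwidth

Step 1 — Resonance condition Im(Z)=0 gives ω₀ = 1/√(LC).
Step 2 — ω₀ = 1/√(0.05·4.03e-06) = 2228 rad/s.
Step 3 — f₀ = ω₀/(2π) = 354.6 Hz.
Step 4 — Series Q: Q = ω₀L/R = 2228·0.05/50 = 2.228.
Step 5 — 3dB bandwidth: Δω = ω₀/Q = 1000 rad/s; BW = Δω/(2π) = 159.2 Hz.

(a) f₀ = 354.6 Hz  (b) Q = 2.228  (c) BW = 159.2 Hz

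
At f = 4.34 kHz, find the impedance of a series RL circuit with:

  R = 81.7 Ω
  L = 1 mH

Step 1 — Angular frequency: ω = 2π·f = 2π·4340 = 2.727e+04 rad/s.
Step 2 — Component impedances:
  R: Z = R = 81.7 Ω
  L: Z = jωL = j·2.727e+04·0.001 = 0 + j27.27 Ω
Step 3 — Series combination: Z_total = R + L = 81.7 + j27.27 Ω = 86.13∠18.5° Ω.

Z = 81.7 + j27.27 Ω = 86.13∠18.5° Ω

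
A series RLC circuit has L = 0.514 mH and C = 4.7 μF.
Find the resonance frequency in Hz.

Step 1 — Resonance condition Im(Z)=0 gives ω₀ = 1/√(LC).
Step 2 — ω₀ = 1/√(0.000514·4.7e-06) = 2.035e+04 rad/s.
Step 3 — f₀ = ω₀/(2π) = 3238 Hz.

f₀ = 3238 Hz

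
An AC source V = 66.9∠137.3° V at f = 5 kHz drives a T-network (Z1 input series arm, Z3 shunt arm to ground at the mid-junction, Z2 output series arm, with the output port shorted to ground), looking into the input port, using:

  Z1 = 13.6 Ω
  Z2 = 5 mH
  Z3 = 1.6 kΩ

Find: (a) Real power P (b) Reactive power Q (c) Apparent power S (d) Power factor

Step 1 — Angular frequency: ω = 2π·f = 2π·5000 = 3.142e+04 rad/s.
Step 2 — Component impedances:
  Z1: Z = R = 13.6 Ω
  Z2: Z = jωL = j·3.142e+04·0.005 = 0 + j157.1 Ω
  Z3: Z = R = 1600 Ω
Step 3 — With the output port shorted to ground, the output series arm Z2 runs from the junction to ground; the shunt arm Z3 also runs from the junction to ground. They appear in parallel: Z3 || Z2 = 15.27 + j155.6 Ω.
Step 4 — Series with input arm Z1: Z_in = Z1 + (Z3 || Z2) = 28.87 + j155.6 Ω = 158.2∠79.5° Ω.
Step 5 — Source phasor: V = 66.9∠137.3° V = -49.17 + j45.37 V.
Step 6 — Current: I = V / Z = 0.2252 + j0.3578 A = 0.4228∠57.8° A.
Step 7 — Complex power: S = V·I* = 5.161 + j27.81 VA.
Step 8 — Real power: P = Re(S) = 5.161 W.
Step 9 — Reactive power: Q = Im(S) = 27.81 VAR.
Step 10 — Apparent power: |S| = 28.28 VA.
Step 11 — Power factor: PF = P/|S| = 0.1825 (lagging).

(a) P = 5.161 W  (b) Q = 27.81 VAR  (c) S = 28.28 VA  (d) PF = 0.1825 (lagging)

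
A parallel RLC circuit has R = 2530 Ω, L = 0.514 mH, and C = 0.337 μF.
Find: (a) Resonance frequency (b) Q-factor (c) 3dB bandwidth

Step 1 — Resonance: ω₀ = 1/√(LC) = 1/√(0.000514·3.37e-07) = 7.598e+04 rad/s.
Step 2 — f₀ = ω₀/(2π) = 1.209e+04 Hz.
Step 3 — Parallel Q: Q = R/(ω₀L) = 2530/(7.598e+04·0.000514) = 64.78.
Step 4 — Bandwidth: Δω = ω₀/Q = 1173 rad/s; BW = Δω/(2π) = 186.7 Hz.

(a) f₀ = 1.209e+04 Hz  (b) Q = 64.78  (c) BW = 186.7 Hz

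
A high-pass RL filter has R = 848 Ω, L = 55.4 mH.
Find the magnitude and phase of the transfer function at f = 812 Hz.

Step 1 — Angular frequency: ω = 2π·812 = 5102 rad/s.
Step 2 — Transfer function: H(jω) = jωL/(R + jωL).
Step 3 — Numerator jωL = j·282.6; denominator R + jωL = 848 + j282.6.
Step 4 — H = 0.09999 + j0.3.
Step 5 — Magnitude: |H| = 0.3162 (-10.0 dB); phase: φ = 71.6°.

|H| = 0.3162 (-10.0 dB), φ = 71.6°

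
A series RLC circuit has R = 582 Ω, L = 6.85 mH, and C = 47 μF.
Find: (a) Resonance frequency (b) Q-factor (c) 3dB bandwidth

Step 1 — Resonance: ω₀ = 1/√(LC) = 1/√(0.00685·4.7e-05) = 1762 rad/s.
Step 2 — f₀ = ω₀/(2π) = 280.5 Hz.
Step 3 — Series Q: Q = ω₀L/R = 1762·0.00685/582 = 0.02074.
Step 4 — Bandwidth: Δω = ω₀/Q = 8.496e+04 rad/s; BW = Δω/(2π) = 1.352e+04 Hz.

(a) f₀ = 280.5 Hz  (b) Q = 0.02074  (c) BW = 1.352e+04 Hz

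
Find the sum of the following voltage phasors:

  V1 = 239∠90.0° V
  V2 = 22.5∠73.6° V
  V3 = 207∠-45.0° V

Step 1 — Convert each phasor to rectangular form:
  V1 = 239·(cos(90.0°) + j·sin(90.0°)) = 0 + j239 V
  V2 = 22.5·(cos(73.6°) + j·sin(73.6°)) = 6.353 + j21.58 V
  V3 = 207·(cos(-45.0°) + j·sin(-45.0°)) = 146.4 - j146.4 V
Step 2 — Sum components: V_total = 152.7 + j114.2 V.
Step 3 — Convert to polar: |V_total| = 190.7 V, ∠V_total = 36.8°.

V_total = 190.7∠36.8° V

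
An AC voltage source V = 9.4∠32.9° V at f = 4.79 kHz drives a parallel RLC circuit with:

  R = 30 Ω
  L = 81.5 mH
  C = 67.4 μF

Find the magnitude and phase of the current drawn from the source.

Step 1 — Angular frequency: ω = 2π·f = 2π·4790 = 3.01e+04 rad/s.
Step 2 — Component impedances:
  R: Z = R = 30 Ω
  L: Z = jωL = j·3.01e+04·0.0815 = 0 + j2453 Ω
  C: Z = 1/(jωC) = -j/(ω·C) = 0 - j0.493 Ω
Step 3 — Parallel combination: 1/Z_total = 1/R + 1/L + 1/C; Z_total = 0.008102 - j0.4929 Ω = 0.493∠-89.1° Ω.
Step 4 — Source phasor: V = 9.4∠32.9° V = 7.892 + j5.106 V.
Step 5 — Ohm's law: I = V / Z_total = (7.892 + j5.106) / (0.008102 - j0.4929) = -10.09 + j16.18 A.
Step 6 — Convert to polar: |I| = 19.07 A, ∠I = 122.0°.

I = 19.07∠122.0° A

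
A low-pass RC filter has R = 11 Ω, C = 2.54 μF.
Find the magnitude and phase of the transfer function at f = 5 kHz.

Step 1 — Angular frequency: ω = 2π·5000 = 3.142e+04 rad/s.
Step 2 — Transfer function: H(jω) = 1/(1 + jωRC).
Step 3 — Denominator: 1 + jωRC = 1 + j·3.142e+04·11·2.54e-06 = 1 + j0.8778.
Step 4 — H = 0.5648 - j0.4958.
Step 5 — Magnitude: |H| = 0.7515 (-2.5 dB); phase: φ = -41.3°.

|H| = 0.7515 (-2.5 dB), φ = -41.3°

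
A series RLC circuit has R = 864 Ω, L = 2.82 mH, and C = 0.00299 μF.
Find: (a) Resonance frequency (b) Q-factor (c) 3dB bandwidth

Step 1 — Resonance condition Im(Z)=0 gives ω₀ = 1/√(LC).
Step 2 — ω₀ = 1/√(0.00282·2.99e-09) = 3.444e+05 rad/s.
Step 3 — f₀ = ω₀/(2π) = 5.481e+04 Hz.
Step 4 — Series Q: Q = ω₀L/R = 3.444e+05·0.00282/864 = 1.124.
Step 5 — 3dB bandwidth: Δω = ω₀/Q = 3.064e+05 rad/s; BW = Δω/(2π) = 4.876e+04 Hz.

(a) f₀ = 5.481e+04 Hz  (b) Q = 1.124  (c) BW = 4.876e+04 Hz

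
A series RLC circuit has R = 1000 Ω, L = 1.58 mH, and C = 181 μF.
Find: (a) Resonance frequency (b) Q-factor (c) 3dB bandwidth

Step 1 — Resonance: ω₀ = 1/√(LC) = 1/√(0.00158·0.000181) = 1870 rad/s.
Step 2 — f₀ = ω₀/(2π) = 297.6 Hz.
Step 3 — Series Q: Q = ω₀L/R = 1870·0.00158/1000 = 0.002955.
Step 4 — Bandwidth: Δω = ω₀/Q = 6.329e+05 rad/s; BW = Δω/(2π) = 1.007e+05 Hz.

(a) f₀ = 297.6 Hz  (b) Q = 0.002955  (c) BW = 1.007e+05 Hz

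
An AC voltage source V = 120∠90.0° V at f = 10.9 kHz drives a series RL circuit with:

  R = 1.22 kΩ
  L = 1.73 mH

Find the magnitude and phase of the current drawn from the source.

Step 1 — Angular frequency: ω = 2π·f = 2π·1.09e+04 = 6.849e+04 rad/s.
Step 2 — Component impedances:
  R: Z = R = 1220 Ω
  L: Z = jωL = j·6.849e+04·0.00173 = 0 + j118.5 Ω
Step 3 — Series combination: Z_total = R + L = 1220 + j118.5 Ω = 1226∠5.5° Ω.
Step 4 — Source phasor: V = 120∠90.0° V = 0 + j120 V.
Step 5 — Ohm's law: I = V / Z_total = (0 + j120) / (1220 + j118.5) = 0.009463 + j0.09744 A.
Step 6 — Convert to polar: |I| = 0.0979 A, ∠I = 84.5°.

I = 0.0979∠84.5° A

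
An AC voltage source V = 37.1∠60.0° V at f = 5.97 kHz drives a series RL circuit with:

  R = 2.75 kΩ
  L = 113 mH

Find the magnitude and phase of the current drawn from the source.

Step 1 — Angular frequency: ω = 2π·f = 2π·5970 = 3.751e+04 rad/s.
Step 2 — Component impedances:
  R: Z = R = 2750 Ω
  L: Z = jωL = j·3.751e+04·0.113 = 0 + j4239 Ω
Step 3 — Series combination: Z_total = R + L = 2750 + j4239 Ω = 5053∠57.0° Ω.
Step 4 — Source phasor: V = 37.1∠60.0° V = 18.55 + j32.13 V.
Step 5 — Ohm's law: I = V / Z_total = (18.55 + j32.13) / (2750 + j4239) = 0.007333 + j0.0003811 A.
Step 6 — Convert to polar: |I| = 0.007343 A, ∠I = 3.0°.

I = 0.007343∠3.0° A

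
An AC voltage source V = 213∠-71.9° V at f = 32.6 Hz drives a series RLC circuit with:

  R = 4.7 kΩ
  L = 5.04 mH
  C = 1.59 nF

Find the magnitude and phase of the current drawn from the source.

Step 1 — Angular frequency: ω = 2π·f = 2π·32.6 = 204.8 rad/s.
Step 2 — Component impedances:
  R: Z = R = 4700 Ω
  L: Z = jωL = j·204.8·0.00504 = 0 + j1.032 Ω
  C: Z = 1/(jωC) = -j/(ω·C) = 0 - j3.07e+06 Ω
Step 3 — Series combination: Z_total = R + L + C = 4700 - j3.07e+06 Ω = 3.07e+06∠-89.9° Ω.
Step 4 — Source phasor: V = 213∠-71.9° V = 66.17 - j202.5 V.
Step 5 — Ohm's law: I = V / Z_total = (66.17 - j202.5) / (4700 - j3.07e+06) = 6.597e-05 + j2.145e-05 A.
Step 6 — Convert to polar: |I| = 6.937e-05 A, ∠I = 18.0°.

I = 6.937e-05∠18.0° A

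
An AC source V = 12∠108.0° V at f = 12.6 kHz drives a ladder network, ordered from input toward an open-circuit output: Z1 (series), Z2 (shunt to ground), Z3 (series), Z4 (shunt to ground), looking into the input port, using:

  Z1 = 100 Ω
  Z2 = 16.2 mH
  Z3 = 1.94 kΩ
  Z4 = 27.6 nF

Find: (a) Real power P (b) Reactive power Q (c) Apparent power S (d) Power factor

Step 1 — Angular frequency: ω = 2π·f = 2π·1.26e+04 = 7.917e+04 rad/s.
Step 2 — Component impedances:
  Z1: Z = R = 100 Ω
  Z2: Z = jωL = j·7.917e+04·0.0162 = 0 + j1283 Ω
  Z3: Z = R = 1940 Ω
  Z4: Z = 1/(jωC) = -j/(ω·C) = 0 - j457.7 Ω
Step 3 — Ladder network (open output): work backward from the far end, alternating series and parallel combinations. Z_in = 818.1 + j977.2 Ω = 1274∠50.1° Ω.
Step 4 — Source phasor: V = 12∠108.0° V = -3.708 + j11.41 V.
Step 5 — Current: I = V / Z = 0.004999 + j0.007979 A = 0.009416∠57.9° A.
Step 6 — Complex power: S = V·I* = 0.07253 + j0.08664 VA.
Step 7 — Real power: P = Re(S) = 0.07253 W.
Step 8 — Reactive power: Q = Im(S) = 0.08664 VAR.
Step 9 — Apparent power: |S| = 0.113 VA.
Step 10 — Power factor: PF = P/|S| = 0.6419 (lagging).

(a) P = 0.07253 W  (b) Q = 0.08664 VAR  (c) S = 0.113 VA  (d) PF = 0.6419 (lagging)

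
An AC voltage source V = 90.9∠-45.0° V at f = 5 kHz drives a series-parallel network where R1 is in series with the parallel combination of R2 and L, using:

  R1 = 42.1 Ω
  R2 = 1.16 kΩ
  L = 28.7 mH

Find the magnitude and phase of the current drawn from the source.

Step 1 — Angular frequency: ω = 2π·f = 2π·5000 = 3.142e+04 rad/s.
Step 2 — Component impedances:
  R1: Z = R = 42.1 Ω
  R2: Z = R = 1160 Ω
  L: Z = jωL = j·3.142e+04·0.0287 = 0 + j901.6 Ω
Step 3 — Parallel branch: R2 || L = 1/(1/R2 + 1/L) = 436.9 + j562.1 Ω.
Step 4 — Series with R1: Z_total = R1 + (R2 || L) = 479 + j562.1 Ω = 738.5∠49.6° Ω.
Step 5 — Source phasor: V = 90.9∠-45.0° V = 64.28 - j64.28 V.
Step 6 — Ohm's law: I = V / Z_total = (64.28 - j64.28) / (479 + j562.1) = -0.009793 - j0.1227 A.
Step 7 — Convert to polar: |I| = 0.1231 A, ∠I = -94.6°.

I = 0.1231∠-94.6° A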